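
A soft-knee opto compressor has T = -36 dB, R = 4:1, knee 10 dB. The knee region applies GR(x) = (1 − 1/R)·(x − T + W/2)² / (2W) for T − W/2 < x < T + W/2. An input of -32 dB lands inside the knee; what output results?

-35.0375 dB

x − T + W/2 = -32 − (-36) + 5 = 9.
GR = (1 − 1/4) × 9² / 20 = 0.75 × 81 / 20 = 3.0375 dB.
Output = -32 − 3.0375 = -35.0375 dB.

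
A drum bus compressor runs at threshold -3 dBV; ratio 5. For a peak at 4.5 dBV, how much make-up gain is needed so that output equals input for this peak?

Without make-up, output = threshold + overshoot/5 = -3 + 1.5 = -1.5 dBV.
Gap to target: 6 dB.

6 dB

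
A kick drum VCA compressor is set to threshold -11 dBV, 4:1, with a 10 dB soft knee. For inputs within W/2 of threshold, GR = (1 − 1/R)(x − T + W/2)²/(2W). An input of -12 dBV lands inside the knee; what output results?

-12.6 dBV

x − T + W/2 = -12 − (-11) + 5 = 4.
GR = (1 − 1/4) × 4² / 20 = 0.75 × 16 / 20 = 0.6 dB.
Output = -12 − 0.6 = -12.6 dBV.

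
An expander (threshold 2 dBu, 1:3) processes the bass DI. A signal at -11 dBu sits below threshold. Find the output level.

The input is 13 dB below the 2 dBu threshold.
A 1:3 expander multiplies undershoot by 3: 13 × 3 = 39 dB below threshold.
Output = 2 − 39 = -37 dBu.

-37 dBu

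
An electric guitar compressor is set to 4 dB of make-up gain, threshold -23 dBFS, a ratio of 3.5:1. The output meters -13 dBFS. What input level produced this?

Stripping the +4 dB make-up gives -17 dBFS at the gain stage.
The compressed level sits -17 − (-23) = 6 dB over threshold.
Input overshoot = R × output overshoot = 21 dB → input = -23 + 21 = -2 dBFS.

-2 dBFS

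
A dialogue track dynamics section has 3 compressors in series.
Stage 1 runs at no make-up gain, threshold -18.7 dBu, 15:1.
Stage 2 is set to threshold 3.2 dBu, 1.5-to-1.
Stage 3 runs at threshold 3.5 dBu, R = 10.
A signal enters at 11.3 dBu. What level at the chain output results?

Stage 1: 11.3 dBu is 30 dB over -18.7 dBu; at 15:1 that becomes 2 dB over, giving -16.7 dBu.
Stage 2: below threshold (-16.7 ≤ 3.2); passes unchanged; output -16.7 dBu.
Stage 3: -16.7 dBu is at or below the 3.5 dBu threshold — no compression; output -16.7 dBu.

-16.7 dBu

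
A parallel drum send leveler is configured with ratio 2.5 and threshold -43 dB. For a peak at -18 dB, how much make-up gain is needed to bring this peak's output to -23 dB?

Without make-up, output = threshold + overshoot/2.5 = -43 + 10 = -33 dB.
Gap to target: 10 dB.

10 dB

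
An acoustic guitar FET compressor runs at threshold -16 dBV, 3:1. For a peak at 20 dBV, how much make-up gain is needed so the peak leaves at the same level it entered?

24 dB

Without make-up, output = threshold + overshoot/3 = -16 + 12 = -4 dBV.
Gap to target: 24 dB.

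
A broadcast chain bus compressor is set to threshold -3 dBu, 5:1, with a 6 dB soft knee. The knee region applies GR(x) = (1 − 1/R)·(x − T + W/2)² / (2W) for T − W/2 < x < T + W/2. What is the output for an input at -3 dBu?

-3.6 dBu

x − T + W/2 = -3 − (-3) + 3 = 3.
GR = (1 − 1/5) × 3² / 12 = 0.8 × 9 / 12 = 0.6 dB.
Output = -3 − 0.6 = -3.6 dBu.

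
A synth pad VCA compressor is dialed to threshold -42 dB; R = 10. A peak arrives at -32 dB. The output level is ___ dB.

-32 dB sits 10 dB over threshold.
10:1 compression reduces that to 10/10 = 1 dB over.
Output = -42 + 1 = -41 dB.

-41 dB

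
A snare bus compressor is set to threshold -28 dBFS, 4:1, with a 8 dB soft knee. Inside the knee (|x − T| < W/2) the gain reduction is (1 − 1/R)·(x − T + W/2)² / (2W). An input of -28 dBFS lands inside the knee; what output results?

-28.75 dBFS

x − T + W/2 = -28 − (-28) + 4 = 4.
GR = (1 − 1/4) × 4² / 16 = 0.75 × 16 / 16 = 0.75 dB.
Output = -28 − 0.75 = -28.75 dBFS.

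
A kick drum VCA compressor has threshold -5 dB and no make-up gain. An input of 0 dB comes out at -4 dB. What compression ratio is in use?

5:1

Input overshoot = 0 − (-5) = 5 dB; output overshoot = -4 − (-5) = 1 dB.
Ratio = 5 / 1 = 5.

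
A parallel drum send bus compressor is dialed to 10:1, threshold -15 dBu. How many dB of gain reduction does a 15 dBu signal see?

27 dB

The signal is 30 dB above threshold.
After 10:1 compression the overshoot becomes 30/10 = 3 dB.
GR = overshoot in − overshoot out = 30 − 3 = 27 dB.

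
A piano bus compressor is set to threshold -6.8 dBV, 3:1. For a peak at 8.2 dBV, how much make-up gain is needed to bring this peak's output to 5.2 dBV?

7 dB

Without make-up, output = threshold + overshoot/3 = -6.8 + 5 = -1.8 dBV.
Gap to target: 7 dB.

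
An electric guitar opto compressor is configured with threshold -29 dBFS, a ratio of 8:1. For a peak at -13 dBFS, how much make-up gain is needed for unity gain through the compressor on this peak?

The peak compresses to -29 + 16/8 = -27 dBFS.
To reach -13 dBFS requires -13 − (-27) = 14 dB of make-up.

14 dB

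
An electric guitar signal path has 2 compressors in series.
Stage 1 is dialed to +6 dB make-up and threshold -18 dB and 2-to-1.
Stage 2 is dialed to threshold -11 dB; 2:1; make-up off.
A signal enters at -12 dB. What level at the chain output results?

-10 dB

Stage 1: 6 dB above -18 dB, reduced 2:1 to 3 dB above → -15 dB; +6 dB make-up → -9 dB.
Stage 2: -9 dB is 2 dB over -11 dB; at 2:1 that becomes 1 dB over, giving -10 dB.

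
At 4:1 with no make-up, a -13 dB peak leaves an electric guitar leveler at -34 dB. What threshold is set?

Let T be the threshold. Output overshoot = (input overshoot)/R, so -34 − T = (-13 − T)/4.
4·(-34 − T) = -13 − T → 3·T = -136 − (-13) = -123.
T = -123/3 = -41 dB.

-41 dB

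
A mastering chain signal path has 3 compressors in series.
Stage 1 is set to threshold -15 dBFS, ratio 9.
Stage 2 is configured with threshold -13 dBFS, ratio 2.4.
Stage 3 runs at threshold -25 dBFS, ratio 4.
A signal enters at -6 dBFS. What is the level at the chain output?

Stage 1: -6 dBFS is 9 dB over -15 dBFS; at 9:1 that becomes 1 dB over, giving -14 dBFS.
Stage 2: -14 dBFS ≤ -13 dBFS, so stage 2 doesn't engage; output -14 dBFS.
Stage 3: 11 dB above -25 dBFS, reduced 4:1 to 2.75 dB above → -22.25 dBFS.

-22.25 dBFS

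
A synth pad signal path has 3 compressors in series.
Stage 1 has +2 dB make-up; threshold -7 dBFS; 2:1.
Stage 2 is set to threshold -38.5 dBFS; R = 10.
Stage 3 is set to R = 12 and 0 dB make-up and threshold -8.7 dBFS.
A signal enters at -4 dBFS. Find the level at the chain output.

Stage 1: -4 dBFS is 3 dB over -7 dBFS; at 2:1 that becomes 1.5 dB over, giving -5.5 dBFS; +2 dB make-up → -3.5 dBFS.
Stage 2: 35 dB above -38.5 dBFS, reduced 10:1 to 3.5 dB above → -35 dBFS.
Stage 3: -35 dBFS is at or below the -8.7 dBFS threshold — no compression; output -35 dBFS.

-35 dBFS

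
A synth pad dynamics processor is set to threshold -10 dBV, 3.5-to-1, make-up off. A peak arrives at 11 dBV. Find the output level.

-4 dBV

The input is 21 dB above the -10 dBV threshold.
At 3.5:1 the overshoot is divided by 3.5, leaving 6 dB above threshold.
That puts the output at -4 dBV.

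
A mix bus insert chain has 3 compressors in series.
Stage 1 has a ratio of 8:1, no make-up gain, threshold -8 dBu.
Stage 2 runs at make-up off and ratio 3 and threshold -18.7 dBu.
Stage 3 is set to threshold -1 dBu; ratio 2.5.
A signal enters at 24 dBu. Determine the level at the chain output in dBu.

-13.8 dBu

Stage 1: 24 dBu is 32 dB over -8 dBu; at 8:1 that becomes 4 dB over, giving -4 dBu.
Stage 2: overshoot 14.7 dB → 14.7/3 = 4.9 dB → -13.8 dBu.
Stage 3: -13.8 dBu ≤ -1 dBu, so stage 3 doesn't engage; output -13.8 dBu.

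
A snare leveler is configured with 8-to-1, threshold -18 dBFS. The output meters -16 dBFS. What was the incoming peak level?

Post-compression overshoot = -16 − (-18) = 2 dB.
Input overshoot = R × output overshoot = 16 dB → input = -18 + 16 = -2 dBFS.

-2 dBFS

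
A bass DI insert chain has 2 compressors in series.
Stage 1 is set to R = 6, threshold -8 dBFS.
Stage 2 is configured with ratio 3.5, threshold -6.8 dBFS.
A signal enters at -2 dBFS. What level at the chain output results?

Stage 1: overshoot 6 dB → 6/6 = 1 dB → -7 dBFS.
Stage 2: -7 dBFS ≤ -6.8 dBFS, so stage 2 doesn't engage; output -7 dBFS.

-7 dBFS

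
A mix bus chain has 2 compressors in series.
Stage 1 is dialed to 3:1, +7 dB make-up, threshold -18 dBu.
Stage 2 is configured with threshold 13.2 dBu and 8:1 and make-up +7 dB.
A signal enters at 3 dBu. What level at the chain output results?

3 dBu

Stage 1: 3 dBu is 21 dB over -18 dBu; at 3:1 that becomes 7 dB over, giving -11 dBu; +7 dB make-up → -4 dBu.
Stage 2: below threshold (-4 ≤ 13.2); passes unchanged; make-up brings it to 3 dBu.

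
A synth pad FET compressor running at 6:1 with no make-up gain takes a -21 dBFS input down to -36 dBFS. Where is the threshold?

-39 dBFS

Input is 18 dB above T (since output overshoot × R = input overshoot: (-36 − T)·6 = -21 − T gives T = -39 dBFS).
Check: -39 + (-21 − (-39))/6 = -39 + 3 = -36 dBFS. ✓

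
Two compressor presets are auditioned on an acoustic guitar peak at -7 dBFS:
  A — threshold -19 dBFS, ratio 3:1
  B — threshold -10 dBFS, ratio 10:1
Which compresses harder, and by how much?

A, by 5.3 dB

A: overshoot 12 dB → output overshoot 4 dB → GR 8 dB.
B: overshoot 3 dB → output overshoot 0.3 dB → GR 2.7 dB.
A applies 5.3 dB more gain reduction.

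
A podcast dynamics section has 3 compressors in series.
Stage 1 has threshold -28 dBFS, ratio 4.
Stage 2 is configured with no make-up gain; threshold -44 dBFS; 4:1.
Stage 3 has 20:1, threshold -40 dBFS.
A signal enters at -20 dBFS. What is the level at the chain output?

Stage 1: -20 dBFS is 8 dB over -28 dBFS; at 4:1 that becomes 2 dB over, giving -26 dBFS.
Stage 2: -26 dBFS is 18 dB over -44 dBFS; at 4:1 that becomes 4.5 dB over, giving -39.5 dBFS.
Stage 3: -39.5 dBFS is 0.5 dB over -40 dBFS; at 20:1 that becomes 0.025 dB over, giving -39.975 dBFS.

-39.975 dBFS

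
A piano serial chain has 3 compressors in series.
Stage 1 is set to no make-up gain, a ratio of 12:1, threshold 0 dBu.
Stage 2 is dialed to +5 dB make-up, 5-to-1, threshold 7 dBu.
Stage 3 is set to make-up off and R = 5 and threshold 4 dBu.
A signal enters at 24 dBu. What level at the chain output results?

4.6 dBu

Stage 1: 24 dB above 0 dBu, reduced 12:1 to 2 dB above → 2 dBu.
Stage 2: below threshold (2 ≤ 7); passes unchanged; make-up brings it to 7 dBu.
Stage 3: 3 dB above 4 dBu, reduced 5:1 to 0.6 dB above → 4.6 dBu.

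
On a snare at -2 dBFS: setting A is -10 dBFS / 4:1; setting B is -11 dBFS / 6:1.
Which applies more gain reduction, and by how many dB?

A: 8 dB over, compressed to 2 dB over, so 6 dB of GR.
B: 9 dB over, compressed to 1.5 dB over, so 7.5 dB of GR.
B applies 1.5 dB more gain reduction.

B, by 1.5 dB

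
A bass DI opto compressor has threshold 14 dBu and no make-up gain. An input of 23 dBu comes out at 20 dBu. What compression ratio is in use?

1.5:1

Input overshoot = 23 − 14 = 9 dB; output overshoot = 20 − 14 = 6 dB.
Ratio = 9 / 6 = 1.5.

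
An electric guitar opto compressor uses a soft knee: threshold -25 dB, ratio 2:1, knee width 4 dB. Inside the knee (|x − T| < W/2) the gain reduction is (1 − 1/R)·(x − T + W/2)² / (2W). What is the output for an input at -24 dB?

x − T + W/2 = -24 − (-25) + 2 = 3.
GR = (1 − 1/2) × 3² / 8 = 0.5 × 9 / 8 = 0.5625 dB.
Output = -24 − 0.5625 = -24.5625 dB.

-24.5625 dB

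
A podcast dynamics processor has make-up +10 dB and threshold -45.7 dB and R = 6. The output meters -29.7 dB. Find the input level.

Stripping the +10 dB make-up gives -39.7 dB at the gain stage.
The compressed level sits -39.7 − (-45.7) = 6 dB over threshold.
Before 6:1 compression the overshoot was 6 × 6 = 36 dB, so input = -45.7 + 36 = -9.7 dB.

-9.7 dB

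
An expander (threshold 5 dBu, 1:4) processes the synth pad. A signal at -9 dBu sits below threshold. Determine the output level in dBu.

-51 dBu

Below threshold, a 1:4 expander applies gain = (4−1)×(T − x) of attenuation.
(4−1) × 14 = 42 dB, so output = -9 − 42 = -51 dBu.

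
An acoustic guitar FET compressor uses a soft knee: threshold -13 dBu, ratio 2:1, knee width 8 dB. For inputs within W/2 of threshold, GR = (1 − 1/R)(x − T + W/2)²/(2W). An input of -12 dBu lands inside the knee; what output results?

x − T + W/2 = -12 − (-13) + 4 = 5.
GR = (1 − 1/2) × 5² / 16 = 0.5 × 25 / 16 = 0.78125 dB.
Output = -12 − 0.78125 = -12.78125 dBu.

-12.78125 dBu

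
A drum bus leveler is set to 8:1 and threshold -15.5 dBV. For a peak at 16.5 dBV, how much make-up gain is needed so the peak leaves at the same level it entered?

28 dB

The peak compresses to -15.5 + 32/8 = -11.5 dBV.
To reach 16.5 dBV requires 16.5 − (-11.5) = 28 dB of make-up.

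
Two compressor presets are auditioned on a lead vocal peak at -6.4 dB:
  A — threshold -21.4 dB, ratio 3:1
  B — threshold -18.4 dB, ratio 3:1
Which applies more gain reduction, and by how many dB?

A, by 2 dB

A: 15 dB over, compressed to 5 dB over, so 10 dB of GR.
B: 12 dB over, compressed to 4 dB over, so 8 dB of GR.
A applies 2 dB more gain reduction.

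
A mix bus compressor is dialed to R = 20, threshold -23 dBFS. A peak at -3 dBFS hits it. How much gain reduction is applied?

The signal is 20 dB above threshold.
A 20:1 ratio leaves 1 dB of that excess.
GR = overshoot in − overshoot out = 20 − 1 = 19 dB.

19 dB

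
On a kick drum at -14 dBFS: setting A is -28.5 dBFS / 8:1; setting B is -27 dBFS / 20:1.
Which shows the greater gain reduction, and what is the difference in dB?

A: GR = 14.5 − 14.5/8 = 12.6875 dB.
B: GR = 13 − 13/20 = 12.35 dB.
Difference: 0.3375 dB in favour of A.

A, by 0.3375 dB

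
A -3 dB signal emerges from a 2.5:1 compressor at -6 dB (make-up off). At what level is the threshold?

-8 dB

Input is 5 dB above T (since output overshoot × R = input overshoot: (-6 − T)·2.5 = -3 − T gives T = -8 dB).
Check: -8 + (-3 − (-8))/2.5 = -8 + 2 = -6 dB. ✓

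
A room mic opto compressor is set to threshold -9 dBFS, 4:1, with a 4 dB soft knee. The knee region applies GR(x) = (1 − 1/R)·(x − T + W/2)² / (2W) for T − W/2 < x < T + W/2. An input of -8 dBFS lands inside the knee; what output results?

x − T + W/2 = -8 − (-9) + 2 = 3.
GR = (1 − 1/4) × 3² / 8 = 0.75 × 9 / 8 = 0.84375 dB.
Output = -8 − 0.84375 = -8.84375 dBFS.

-8.84375 dBFS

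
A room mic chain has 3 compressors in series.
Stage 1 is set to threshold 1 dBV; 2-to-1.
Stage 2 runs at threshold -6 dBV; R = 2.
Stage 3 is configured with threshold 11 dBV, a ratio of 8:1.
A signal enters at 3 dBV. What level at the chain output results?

Stage 1: overshoot 2 dB → 2/2 = 1 dB → 2 dBV.
Stage 2: overshoot 8 dB → 8/2 = 4 dB → -2 dBV.
Stage 3: -2 dBV ≤ 11 dBV, so stage 3 doesn't engage; output -2 dBV.

-2 dBV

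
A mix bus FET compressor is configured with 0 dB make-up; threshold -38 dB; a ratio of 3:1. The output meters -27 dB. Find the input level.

-5 dB

Post-compression overshoot = -27 − (-38) = 11 dB.
Before 3:1 compression the overshoot was 11 × 3 = 33 dB, so input = -38 + 33 = -5 dB.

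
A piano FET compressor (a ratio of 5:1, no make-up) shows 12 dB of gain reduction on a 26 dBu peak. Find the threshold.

Gain reduction = 26 − 14 = 12 dB; output overshoot = GR / (R − 1) = 12 / 4 = 3 dB.
Threshold = output − output overshoot = 14 − 3 = 11 dBu.

11 dBu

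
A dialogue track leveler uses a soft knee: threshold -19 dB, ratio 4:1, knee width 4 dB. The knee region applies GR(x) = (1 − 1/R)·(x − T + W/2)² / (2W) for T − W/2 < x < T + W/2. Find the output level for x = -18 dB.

x − T + W/2 = -18 − (-19) + 2 = 3.
GR = (1 − 1/4) × 3² / 8 = 0.75 × 9 / 8 = 0.84375 dB.
Output = -18 − 0.84375 = -18.84375 dB.

-18.84375 dB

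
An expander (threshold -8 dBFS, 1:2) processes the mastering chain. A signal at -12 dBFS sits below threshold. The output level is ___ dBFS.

Undershoot = (-8) − (-12) = 4 dB.
At 1:2, that expands to 8 dB under threshold.
Output = -8 − 8 = -16 dBFS.

-16 dBFS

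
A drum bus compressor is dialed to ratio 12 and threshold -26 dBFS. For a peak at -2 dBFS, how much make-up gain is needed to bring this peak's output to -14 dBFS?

10 dB

Overshoot 24 dB → 24/12 = 2 dB after compression, so the compressed level is -26 + 2 = -24 dBFS.
Make-up = target − compressed = -14 − (-24) = 10 dB.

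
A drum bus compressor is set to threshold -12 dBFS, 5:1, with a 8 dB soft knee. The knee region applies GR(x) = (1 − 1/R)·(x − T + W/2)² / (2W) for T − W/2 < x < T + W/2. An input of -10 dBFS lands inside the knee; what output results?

-11.8 dBFS

x − T + W/2 = -10 − (-12) + 4 = 6.
GR = (1 − 1/5) × 6² / 16 = 0.8 × 36 / 16 = 1.8 dB.
Output = -10 − 1.8 = -11.8 dBFS.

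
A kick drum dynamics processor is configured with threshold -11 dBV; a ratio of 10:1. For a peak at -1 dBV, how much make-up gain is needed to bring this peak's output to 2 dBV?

12 dB

Without make-up, output = threshold + overshoot/10 = -11 + 1 = -10 dBV.
Gap to target: 12 dB.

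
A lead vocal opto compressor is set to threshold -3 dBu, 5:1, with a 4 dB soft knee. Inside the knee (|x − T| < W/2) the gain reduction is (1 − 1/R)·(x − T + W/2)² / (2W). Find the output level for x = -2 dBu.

x − T + W/2 = -2 − (-3) + 2 = 3.
GR = (1 − 1/5) × 3² / 8 = 0.8 × 9 / 8 = 0.9 dB.
Output = -2 − 0.9 = -2.9 dBu.

-2.9 dBu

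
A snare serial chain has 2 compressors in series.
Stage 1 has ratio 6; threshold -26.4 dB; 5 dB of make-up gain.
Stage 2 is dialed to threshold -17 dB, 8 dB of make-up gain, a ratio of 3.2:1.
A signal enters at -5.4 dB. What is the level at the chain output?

Stage 1: -5.4 dB is 21 dB over -26.4 dB; at 6:1 that becomes 3.5 dB over, giving -22.9 dB; +5 dB make-up → -17.9 dB.
Stage 2: -17.9 dB is at or below the -17 dB threshold — no compression; make-up brings it to -9.9 dB.

-9.9 dB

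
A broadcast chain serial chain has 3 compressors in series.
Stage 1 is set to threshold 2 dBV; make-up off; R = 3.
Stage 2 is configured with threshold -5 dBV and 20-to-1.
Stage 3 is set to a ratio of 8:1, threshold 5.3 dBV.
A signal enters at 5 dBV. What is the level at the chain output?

Stage 1: 5 dBV is 3 dB over 2 dBV; at 3:1 that becomes 1 dB over, giving 3 dBV.
Stage 2: overshoot 8 dB → 8/20 = 0.4 dB → -4.6 dBV.
Stage 3: -4.6 dBV ≤ 5.3 dBV, so stage 3 doesn't engage; output -4.6 dBV.

-4.6 dBV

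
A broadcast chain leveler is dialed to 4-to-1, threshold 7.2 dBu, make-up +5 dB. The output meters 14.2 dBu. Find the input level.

Before make-up, the level was 14.2 − 5 = 9.2 dBu.
That's 2 dB above the 7.2 dBu threshold.
Before 4:1 compression the overshoot was 2 × 4 = 8 dB, so input = 7.2 + 8 = 15.2 dBu.

15.2 dBu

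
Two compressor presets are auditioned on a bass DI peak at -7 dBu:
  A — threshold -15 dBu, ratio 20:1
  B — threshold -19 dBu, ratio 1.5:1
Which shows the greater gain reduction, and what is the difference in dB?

A: GR = 8 − 8/20 = 7.6 dB.
B: GR = 12 − 12/1.5 = 4 dB.
Difference: 3.6 dB in favour of A.

A, by 3.6 dB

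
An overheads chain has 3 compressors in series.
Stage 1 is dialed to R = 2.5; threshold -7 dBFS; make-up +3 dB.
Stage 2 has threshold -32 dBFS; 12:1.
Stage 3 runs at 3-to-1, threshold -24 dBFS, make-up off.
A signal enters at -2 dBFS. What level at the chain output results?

-29.5 dBFS

Stage 1: overshoot 5 dB → 5/2.5 = 2 dB → -5 dBFS; +3 dB make-up → -2 dBFS.
Stage 2: overshoot 30 dB → 30/12 = 2.5 dB → -29.5 dBFS.
Stage 3: -29.5 dBFS ≤ -24 dBFS, so stage 3 doesn't engage; output -29.5 dBFS.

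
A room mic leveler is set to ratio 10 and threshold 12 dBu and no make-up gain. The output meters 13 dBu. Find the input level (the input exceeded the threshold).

The compressed level sits 13 − 12 = 1 dB over threshold.
Input overshoot = R × output overshoot = 10 dB → input = 12 + 10 = 22 dBu.

22 dBu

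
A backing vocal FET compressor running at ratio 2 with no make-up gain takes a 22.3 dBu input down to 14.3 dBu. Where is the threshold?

Gain reduction = 22.3 − 14.3 = 8 dB; output overshoot = GR / (R − 1) = 8 / 1 = 8 dB.
Threshold = output − output overshoot = 14.3 − 8 = 6.3 dBu.

6.3 dBu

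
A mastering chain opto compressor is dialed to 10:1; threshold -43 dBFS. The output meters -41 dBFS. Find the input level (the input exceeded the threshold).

The compressed level sits -41 − (-43) = 2 dB over threshold.
Input overshoot = R × output overshoot = 20 dB → input = -43 + 20 = -23 dBFS.

-23 dBFS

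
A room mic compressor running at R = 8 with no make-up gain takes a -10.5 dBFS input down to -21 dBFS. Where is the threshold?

Let T be the threshold. Output overshoot = (input overshoot)/R, so -21 − T = (-10.5 − T)/8.
8·(-21 − T) = -10.5 − T → 7·T = -168 − (-10.5) = -157.5.
T = -157.5/7 = -22.5 dBFS.

-22.5 dBFS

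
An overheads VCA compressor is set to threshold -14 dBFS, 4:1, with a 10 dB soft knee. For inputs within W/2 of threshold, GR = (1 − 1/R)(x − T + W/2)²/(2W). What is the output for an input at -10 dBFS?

x − T + W/2 = -10 − (-14) + 5 = 9.
GR = (1 − 1/4) × 9² / 20 = 0.75 × 81 / 20 = 3.0375 dB.
Output = -10 − 3.0375 = -13.0375 dBFS.

-13.0375 dBFS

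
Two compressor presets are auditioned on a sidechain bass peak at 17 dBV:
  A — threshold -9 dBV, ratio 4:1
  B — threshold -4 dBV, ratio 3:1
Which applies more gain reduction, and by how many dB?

A, by 5.5 dB

A: GR = 26 − 26/4 = 19.5 dB.
B: GR = 21 − 21/3 = 14 dB.
Difference: 5.5 dB in favour of A.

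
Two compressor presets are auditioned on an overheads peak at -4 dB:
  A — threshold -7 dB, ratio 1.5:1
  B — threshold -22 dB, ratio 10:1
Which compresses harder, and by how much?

B, by 15.2 dB

A: GR = 3 − 3/1.5 = 1 dB.
B: GR = 18 − 18/10 = 16.2 dB.
Difference: 15.2 dB in favour of B.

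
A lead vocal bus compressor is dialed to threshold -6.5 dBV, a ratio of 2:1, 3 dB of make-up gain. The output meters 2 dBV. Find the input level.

4.5 dBV

Stripping the +3 dB make-up gives -1 dBV at the gain stage.
Post-compression overshoot = -1 − (-6.5) = 5.5 dB.
Undo the ratio: input overshoot = 5.5 × 2 = 11 dB, giving input = 4.5 dBV.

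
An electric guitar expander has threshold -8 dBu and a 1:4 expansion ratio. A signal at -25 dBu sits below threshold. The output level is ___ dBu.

-76 dBu

The input is 17 dB below the -8 dBu threshold.
A 1:4 expander multiplies undershoot by 4: 17 × 4 = 68 dB below threshold.
Output = -8 − 68 = -76 dBu.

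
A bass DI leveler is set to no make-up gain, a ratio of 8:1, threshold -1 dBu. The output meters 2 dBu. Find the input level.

Post-compression overshoot = 2 − (-1) = 3 dB.
Input overshoot = R × output overshoot = 24 dB → input = -1 + 24 = 23 dBu.

23 dBu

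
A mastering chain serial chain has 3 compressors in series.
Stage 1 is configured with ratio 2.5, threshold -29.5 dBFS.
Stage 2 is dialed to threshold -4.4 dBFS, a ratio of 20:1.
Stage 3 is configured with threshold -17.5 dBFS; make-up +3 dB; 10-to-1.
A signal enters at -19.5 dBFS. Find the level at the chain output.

-22.5 dBFS

Stage 1: -19.5 dBFS is 10 dB over -29.5 dBFS; at 2.5:1 that becomes 4 dB over, giving -25.5 dBFS.
Stage 2: -25.5 dBFS is at or below the -4.4 dBFS threshold — no compression; output -25.5 dBFS.
Stage 3: -25.5 dBFS is at or below the -17.5 dBFS threshold — no compression; make-up brings it to -22.5 dBFS.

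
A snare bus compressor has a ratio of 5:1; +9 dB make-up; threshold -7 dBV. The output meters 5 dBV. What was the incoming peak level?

Stripping the +9 dB make-up gives -4 dBV at the gain stage.
The compressed level sits -4 − (-7) = 3 dB over threshold.
Undo the ratio: input overshoot = 3 × 5 = 15 dB, giving input = 8 dBV.

8 dBV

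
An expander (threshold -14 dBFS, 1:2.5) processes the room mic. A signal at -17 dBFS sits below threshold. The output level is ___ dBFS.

The input is 3 dB below the -14 dBFS threshold.
A 1:2.5 expander multiplies undershoot by 2.5: 3 × 2.5 = 7.5 dB below threshold.
Output = -14 − 7.5 = -21.5 dBFS.

-21.5 dBFS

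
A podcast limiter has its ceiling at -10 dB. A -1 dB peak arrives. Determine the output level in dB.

-10 dB

A brickwall limiter is an ∞:1 compressor: any input above the ceiling is clamped to -10 dB.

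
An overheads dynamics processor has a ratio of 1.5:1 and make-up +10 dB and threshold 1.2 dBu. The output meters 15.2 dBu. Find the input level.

Before make-up, the level was 15.2 − 10 = 5.2 dBu.
The compressed level sits 5.2 − 1.2 = 4 dB over threshold.
Undo the ratio: input overshoot = 4 × 1.5 = 6 dB, giving input = 7.2 dBu.

7.2 dBu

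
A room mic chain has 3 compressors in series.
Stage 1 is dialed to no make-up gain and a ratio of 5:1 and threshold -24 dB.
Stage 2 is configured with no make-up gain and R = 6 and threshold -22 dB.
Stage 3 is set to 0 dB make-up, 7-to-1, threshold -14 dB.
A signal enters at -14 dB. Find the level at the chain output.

-22 dB

Stage 1: 10 dB above -24 dB, reduced 5:1 to 2 dB above → -22 dB.
Stage 2: -22 dB ≤ -22 dB, so stage 2 doesn't engage; output -22 dB.
Stage 3: below threshold (-22 ≤ -14); passes unchanged; output -22 dB.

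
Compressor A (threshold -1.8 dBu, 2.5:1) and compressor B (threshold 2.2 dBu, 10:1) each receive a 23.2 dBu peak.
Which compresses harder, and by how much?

B, by 3.9 dB

A: 25 dB over, compressed to 10 dB over, so 15 dB of GR.
B: 21 dB over, compressed to 2.1 dB over, so 18.9 dB of GR.
B applies 3.9 dB more gain reduction.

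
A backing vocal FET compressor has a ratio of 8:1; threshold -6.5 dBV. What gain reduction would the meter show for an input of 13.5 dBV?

13.5 dBV exceeds the threshold by 20 dB.
At 8:1, output sits 20/8 = 2.5 dB above threshold.
GR = overshoot in − overshoot out = 20 − 2.5 = 17.5 dB.

17.5 dB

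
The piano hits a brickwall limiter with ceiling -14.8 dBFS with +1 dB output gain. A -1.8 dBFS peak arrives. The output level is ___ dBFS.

A brickwall limiter is an ∞:1 compressor: any input above the ceiling is clamped to -14.8 dBFS.
Output gain then adds 1 dB: -14.8 + 1 = -13.8 dBFS.

-13.8 dBFS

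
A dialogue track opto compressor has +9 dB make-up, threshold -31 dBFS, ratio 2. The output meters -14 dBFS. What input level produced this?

-15 dBFS

Remove make-up: -14 − 9 = -23 dBFS.
That's 8 dB above the -31 dBFS threshold.
Before 2:1 compression the overshoot was 8 × 2 = 16 dB, so input = -31 + 16 = -15 dBFS.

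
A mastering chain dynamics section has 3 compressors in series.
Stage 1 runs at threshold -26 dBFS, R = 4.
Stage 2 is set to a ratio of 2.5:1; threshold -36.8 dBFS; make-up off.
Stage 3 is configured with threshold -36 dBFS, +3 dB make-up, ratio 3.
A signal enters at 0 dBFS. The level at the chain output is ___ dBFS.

Stage 1: 0 dBFS is 26 dB over -26 dBFS; at 4:1 that becomes 6.5 dB over, giving -19.5 dBFS.
Stage 2: -19.5 dBFS is 17.3 dB over -36.8 dBFS; at 2.5:1 that becomes 6.92 dB over, giving -29.88 dBFS.
Stage 3: -29.88 dBFS is 6.12 dB over -36 dBFS; at 3:1 that becomes 2.04 dB over, giving -33.96 dBFS; +3 dB make-up → -30.96 dBFS.

-30.96 dBFS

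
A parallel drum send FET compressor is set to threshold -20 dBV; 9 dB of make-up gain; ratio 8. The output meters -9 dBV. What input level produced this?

-4 dBV

Remove make-up: -9 − 9 = -18 dBV.
That's 2 dB above the -20 dBV threshold.
Before 8:1 compression the overshoot was 2 × 8 = 16 dB, so input = -20 + 16 = -4 dBV.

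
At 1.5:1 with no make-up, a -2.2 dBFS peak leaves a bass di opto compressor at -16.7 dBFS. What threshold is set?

Gain reduction = -2.2 − (-16.7) = 14.5 dB; output overshoot = GR / (R − 1) = 14.5 / 0.5 = 29 dB.
Threshold = output − output overshoot = -16.7 − 29 = -45.7 dBFS.

-45.7 dBFS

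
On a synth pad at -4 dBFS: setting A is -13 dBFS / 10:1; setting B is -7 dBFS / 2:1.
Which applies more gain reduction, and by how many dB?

A, by 6.6 dB

A: GR = 9 − 9/10 = 8.1 dB.
B: GR = 3 − 3/2 = 1.5 dB.
A reduces 6.6 dB more.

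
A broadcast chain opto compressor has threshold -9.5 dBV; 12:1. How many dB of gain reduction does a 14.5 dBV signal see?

22 dB

Overshoot = 14.5 − (-9.5) = 24 dB.
At 12:1, output sits 24/12 = 2 dB above threshold.
Gain reduction = 24 − 2 = 22 dB.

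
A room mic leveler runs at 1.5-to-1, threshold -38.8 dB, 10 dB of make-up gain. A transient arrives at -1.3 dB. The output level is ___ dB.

The input is 37.5 dB above the -38.8 dB threshold.
At 1.5:1 the overshoot is divided by 1.5, leaving 25 dB above threshold.
That puts the output at -13.8 dB; make-up adds 10 dB, giving -3.8 dB.

-3.8 dB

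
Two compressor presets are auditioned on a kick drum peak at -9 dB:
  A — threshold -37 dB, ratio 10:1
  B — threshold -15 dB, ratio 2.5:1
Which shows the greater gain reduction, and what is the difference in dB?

A: 28 dB over, compressed to 2.8 dB over, so 25.2 dB of GR.
B: 6 dB over, compressed to 2.4 dB over, so 3.6 dB of GR.
A reduces 21.6 dB more.

A, by 21.6 dB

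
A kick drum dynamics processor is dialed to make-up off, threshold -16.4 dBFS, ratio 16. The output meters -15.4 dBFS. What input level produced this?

-0.4 dBFS

That's 1 dB above the -16.4 dBFS threshold.
Input overshoot = R × output overshoot = 16 dB → input = -16.4 + 16 = -0.4 dBFS.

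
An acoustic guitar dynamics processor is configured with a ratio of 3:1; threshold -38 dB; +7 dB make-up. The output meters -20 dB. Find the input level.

-5 dB

Remove make-up: -20 − 7 = -27 dB.
Post-compression overshoot = -27 − (-38) = 11 dB.
Undo the ratio: input overshoot = 11 × 3 = 33 dB, giving input = -5 dB.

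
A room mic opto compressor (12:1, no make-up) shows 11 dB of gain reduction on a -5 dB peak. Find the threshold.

-17 dB

Gain reduction = -5 − (-16) = 11 dB; output overshoot = GR / (R − 1) = 11 / 11 = 1 dB.
Threshold = output − output overshoot = -16 − 1 = -17 dB.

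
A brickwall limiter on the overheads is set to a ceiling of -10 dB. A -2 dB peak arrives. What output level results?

A brickwall limiter is an ∞:1 compressor: any input above the ceiling is clamped to -10 dB.

-10 dB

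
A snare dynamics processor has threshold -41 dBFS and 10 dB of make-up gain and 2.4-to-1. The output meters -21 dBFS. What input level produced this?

Stripping the +10 dB make-up gives -31 dBFS at the gain stage.
The compressed level sits -31 − (-41) = 10 dB over threshold.
Undo the ratio: input overshoot = 10 × 2.4 = 24 dB, giving input = -17 dBFS.

-17 dBFS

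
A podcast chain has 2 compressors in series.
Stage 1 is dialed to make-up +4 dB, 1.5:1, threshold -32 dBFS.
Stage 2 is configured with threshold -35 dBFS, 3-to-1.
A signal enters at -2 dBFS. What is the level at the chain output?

-26 dBFS

Stage 1: overshoot 30 dB → 30/1.5 = 20 dB → -12 dBFS; +4 dB make-up → -8 dBFS.
Stage 2: 27 dB above -35 dBFS, reduced 3:1 to 9 dB above → -26 dBFS.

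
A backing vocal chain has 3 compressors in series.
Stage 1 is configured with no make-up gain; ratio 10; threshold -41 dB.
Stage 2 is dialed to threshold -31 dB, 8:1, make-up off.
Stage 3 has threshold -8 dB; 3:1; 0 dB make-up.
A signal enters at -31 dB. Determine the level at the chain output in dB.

Stage 1: -31 dB is 10 dB over -41 dB; at 10:1 that becomes 1 dB over, giving -40 dB.
Stage 2: below threshold (-40 ≤ -31); passes unchanged; output -40 dB.
Stage 3: below threshold (-40 ≤ -8); passes unchanged; output -40 dB.

-40 dB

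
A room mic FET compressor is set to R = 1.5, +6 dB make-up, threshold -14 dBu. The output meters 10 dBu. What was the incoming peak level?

13 dBu

Before make-up, the level was 10 − 6 = 4 dBu.
The compressed level sits 4 − (-14) = 18 dB over threshold.
Undo the ratio: input overshoot = 18 × 1.5 = 27 dB, giving input = 13 dBu.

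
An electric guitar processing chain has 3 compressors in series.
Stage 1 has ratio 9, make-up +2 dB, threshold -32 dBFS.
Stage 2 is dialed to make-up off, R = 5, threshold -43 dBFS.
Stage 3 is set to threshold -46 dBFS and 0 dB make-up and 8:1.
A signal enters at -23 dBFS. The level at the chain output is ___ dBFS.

-45.275 dBFS

Stage 1: -23 dBFS is 9 dB over -32 dBFS; at 9:1 that becomes 1 dB over, giving -31 dBFS; +2 dB make-up → -29 dBFS.
Stage 2: overshoot 14 dB → 14/5 = 2.8 dB → -40.2 dBFS.
Stage 3: -40.2 dBFS is 5.8 dB over -46 dBFS; at 8:1 that becomes 0.725 dB over, giving -45.275 dBFS.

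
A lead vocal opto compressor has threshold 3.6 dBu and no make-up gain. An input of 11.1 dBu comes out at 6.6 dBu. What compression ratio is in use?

2.5:1

Input overshoot = 11.1 − 3.6 = 7.5 dB; output overshoot = 6.6 − 3.6 = 3 dB.
Ratio = 7.5 / 3 = 2.5.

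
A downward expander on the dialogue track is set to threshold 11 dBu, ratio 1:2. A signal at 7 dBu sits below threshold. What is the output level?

Below threshold, a 1:2 expander applies gain = (2−1)×(T − x) of attenuation.
(2−1) × 4 = 4 dB, so output = 7 − 4 = 3 dBu.

3 dBu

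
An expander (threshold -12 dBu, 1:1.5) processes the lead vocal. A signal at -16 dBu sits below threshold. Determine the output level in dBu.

Undershoot = (-12) − (-16) = 4 dB.
At 1:1.5, that expands to 6 dB under threshold.
Output = -12 − 6 = -18 dBu.

-18 dBu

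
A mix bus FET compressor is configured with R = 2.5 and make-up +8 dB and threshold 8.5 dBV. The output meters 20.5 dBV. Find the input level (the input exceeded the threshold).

18.5 dBV

Remove make-up: 20.5 − 8 = 12.5 dBV.
The compressed level sits 12.5 − 8.5 = 4 dB over threshold.
Undo the ratio: input overshoot = 4 × 2.5 = 10 dB, giving input = 18.5 dBV.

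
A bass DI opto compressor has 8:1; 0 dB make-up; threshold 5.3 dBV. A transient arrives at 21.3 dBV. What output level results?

Overshoot: 21.3 − 5.3 = 16 dB.
8:1 compression reduces that to 16/8 = 2 dB over.
Output = 5.3 + 2 = 7.3 dBV.

7.3 dBV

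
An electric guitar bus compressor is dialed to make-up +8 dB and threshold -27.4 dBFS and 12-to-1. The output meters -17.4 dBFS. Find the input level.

Before make-up, the level was -17.4 − 8 = -25.4 dBFS.
The compressed level sits -25.4 − (-27.4) = 2 dB over threshold.
Undo the ratio: input overshoot = 2 × 12 = 24 dB, giving input = -3.4 dBFS.

-3.4 dBFS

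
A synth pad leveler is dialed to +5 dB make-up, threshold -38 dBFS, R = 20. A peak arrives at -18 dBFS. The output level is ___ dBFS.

-18 dBFS sits 20 dB over threshold.
At 20:1 the overshoot is divided by 20, leaving 1 dB above threshold.
Output = -38 + 1 = -37 dBFS; make-up adds 5 dB, giving -32 dBFS.

-32 dBFS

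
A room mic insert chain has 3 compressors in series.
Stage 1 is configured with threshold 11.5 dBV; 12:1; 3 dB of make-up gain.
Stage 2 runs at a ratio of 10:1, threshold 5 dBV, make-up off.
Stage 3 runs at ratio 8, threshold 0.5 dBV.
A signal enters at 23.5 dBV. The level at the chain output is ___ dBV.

Stage 1: overshoot 12 dB → 12/12 = 1 dB → 12.5 dBV; +3 dB make-up → 15.5 dBV.
Stage 2: overshoot 10.5 dB → 10.5/10 = 1.05 dB → 6.05 dBV.
Stage 3: overshoot 5.55 dB → 5.55/8 = 0.69375 dB → 1.19375 dBV.

1.19375 dBV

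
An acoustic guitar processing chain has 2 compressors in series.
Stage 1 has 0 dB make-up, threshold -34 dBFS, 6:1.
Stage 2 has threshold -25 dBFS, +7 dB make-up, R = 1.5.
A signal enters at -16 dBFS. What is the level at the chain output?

-24 dBFS

Stage 1: 18 dB above -34 dBFS, reduced 6:1 to 3 dB above → -31 dBFS.
Stage 2: -31 dBFS is at or below the -25 dBFS threshold — no compression; make-up brings it to -24 dBFS.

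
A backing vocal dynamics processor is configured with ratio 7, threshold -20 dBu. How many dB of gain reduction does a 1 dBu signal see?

Overshoot = 1 − (-20) = 21 dB.
A 7:1 ratio leaves 3 dB of that excess.
Gain reduction = 21 − 3 = 18 dB.

18 dB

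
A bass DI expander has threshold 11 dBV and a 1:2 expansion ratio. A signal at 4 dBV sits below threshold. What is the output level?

The input is 7 dB below the 11 dBV threshold.
A 1:2 expander multiplies undershoot by 2: 7 × 2 = 14 dB below threshold.
Output = 11 − 14 = -3 dBV.

-3 dBV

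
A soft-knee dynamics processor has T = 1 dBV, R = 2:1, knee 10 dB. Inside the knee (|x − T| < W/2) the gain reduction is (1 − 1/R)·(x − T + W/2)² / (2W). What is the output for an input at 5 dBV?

x − T + W/2 = 5 − 1 + 5 = 9.
GR = (1 − 1/2) × 9² / 20 = 0.5 × 81 / 20 = 2.025 dB.
Output = 5 − 2.025 = 2.975 dBV.

2.975 dBV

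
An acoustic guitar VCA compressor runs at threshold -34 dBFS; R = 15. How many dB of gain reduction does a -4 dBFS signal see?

-4 dBFS exceeds the threshold by 30 dB.
After 15:1 compression the overshoot becomes 30/15 = 2 dB.
So the signal is attenuated by 30 − 2 = 28 dB.

28 dB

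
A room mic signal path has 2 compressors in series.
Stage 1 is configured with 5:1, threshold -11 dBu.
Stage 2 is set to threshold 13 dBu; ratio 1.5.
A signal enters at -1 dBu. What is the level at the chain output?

-9 dBu

Stage 1: -1 dBu is 10 dB over -11 dBu; at 5:1 that becomes 2 dB over, giving -9 dBu.
Stage 2: -9 dBu is at or below the 13 dBu threshold — no compression; output -9 dBu.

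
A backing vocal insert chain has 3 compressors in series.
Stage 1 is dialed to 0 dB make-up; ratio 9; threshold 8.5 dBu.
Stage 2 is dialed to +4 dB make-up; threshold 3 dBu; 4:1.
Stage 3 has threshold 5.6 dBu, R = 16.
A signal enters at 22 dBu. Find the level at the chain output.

5.796875 dBu

Stage 1: overshoot 13.5 dB → 13.5/9 = 1.5 dB → 10 dBu.
Stage 2: 7 dB above 3 dBu, reduced 4:1 to 1.75 dB above → 4.75 dBu; +4 dB make-up → 8.75 dBu.
Stage 3: 8.75 dBu is 3.15 dB over 5.6 dBu; at 16:1 that becomes 0.196875 dB over, giving 5.796875 dBu.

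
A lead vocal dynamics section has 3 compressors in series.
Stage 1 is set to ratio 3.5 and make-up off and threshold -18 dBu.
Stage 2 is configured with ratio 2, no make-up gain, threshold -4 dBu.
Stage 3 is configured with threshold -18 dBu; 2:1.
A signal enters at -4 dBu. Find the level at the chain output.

Stage 1: -4 dBu is 14 dB over -18 dBu; at 3.5:1 that becomes 4 dB over, giving -14 dBu.
Stage 2: -14 dBu is at or below the -4 dBu threshold — no compression; output -14 dBu.
Stage 3: -14 dBu is 4 dB over -18 dBu; at 2:1 that becomes 2 dB over, giving -16 dBu.

-16 dBu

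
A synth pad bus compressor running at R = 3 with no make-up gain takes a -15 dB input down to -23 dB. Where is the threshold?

-27 dB

Input is 12 dB above T (since output overshoot × R = input overshoot: (-23 − T)·3 = -15 − T gives T = -27 dB).
Check: -27 + (-15 − (-27))/3 = -27 + 4 = -23 dB. ✓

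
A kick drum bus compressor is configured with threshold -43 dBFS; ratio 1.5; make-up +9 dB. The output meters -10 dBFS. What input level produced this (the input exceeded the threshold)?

-7 dBFS

Remove make-up: -10 − 9 = -19 dBFS.
The compressed level sits -19 − (-43) = 24 dB over threshold.
Input overshoot = R × output overshoot = 36 dB → input = -43 + 36 = -7 dBFS.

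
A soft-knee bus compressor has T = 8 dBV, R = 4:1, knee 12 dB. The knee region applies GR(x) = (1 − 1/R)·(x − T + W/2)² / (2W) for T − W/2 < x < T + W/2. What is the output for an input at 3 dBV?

2.96875 dBV

x − T + W/2 = 3 − 8 + 6 = 1.
GR = (1 − 1/4) × 1² / 24 = 0.75 × 1 / 24 = 0.03125 dB.
Output = 3 − 0.03125 = 2.96875 dBV.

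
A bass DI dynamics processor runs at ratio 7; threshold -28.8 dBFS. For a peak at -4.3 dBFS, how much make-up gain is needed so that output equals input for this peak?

The peak compresses to -28.8 + 24.5/7 = -25.3 dBFS.
To reach -4.3 dBFS requires -4.3 − (-25.3) = 21 dB of make-up.

21 dB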